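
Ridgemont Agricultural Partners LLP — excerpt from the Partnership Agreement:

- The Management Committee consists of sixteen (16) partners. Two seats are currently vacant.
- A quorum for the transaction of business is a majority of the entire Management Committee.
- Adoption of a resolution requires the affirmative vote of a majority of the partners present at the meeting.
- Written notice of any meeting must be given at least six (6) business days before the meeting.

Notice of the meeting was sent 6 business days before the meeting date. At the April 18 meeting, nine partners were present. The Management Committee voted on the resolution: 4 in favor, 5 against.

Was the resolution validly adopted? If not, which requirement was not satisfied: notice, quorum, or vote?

Invalid — vote requirement not satisfied.

Notice: 6 business days given; 6 required (6 ≥ 6). Satisfied.
Quorum: 9 present; quorum is 9. Satisfied.
Vote: the resolution requires a majority of the partners present (9). A majority of 9 is 5, so 5 affirmative votes are needed; 4 voted in favor. Not satisfied.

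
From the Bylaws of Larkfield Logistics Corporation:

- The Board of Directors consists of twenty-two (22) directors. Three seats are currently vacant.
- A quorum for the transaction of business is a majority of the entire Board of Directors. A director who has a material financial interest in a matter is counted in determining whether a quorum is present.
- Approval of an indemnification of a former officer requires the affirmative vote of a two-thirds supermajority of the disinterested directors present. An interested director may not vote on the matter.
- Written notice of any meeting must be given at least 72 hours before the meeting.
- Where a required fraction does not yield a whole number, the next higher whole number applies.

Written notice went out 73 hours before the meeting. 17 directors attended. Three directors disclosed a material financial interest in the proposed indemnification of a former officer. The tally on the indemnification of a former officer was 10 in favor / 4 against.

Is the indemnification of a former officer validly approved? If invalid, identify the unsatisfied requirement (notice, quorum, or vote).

Notice: 73 hours given; 72 required (73 ≥ 72). Satisfied.
Quorum: 17 present (interested directors count toward quorum); quorum is 12. Satisfied.
Vote: the indemnification of a former officer requires two-thirds of the disinterested directors present (17 − 3 = 14). 2/3 of 14 = 9.33, rounded up to 10, so 10 affirmative votes are needed; 10 voted in favor. Satisfied.

Valid — all requirements satisfied.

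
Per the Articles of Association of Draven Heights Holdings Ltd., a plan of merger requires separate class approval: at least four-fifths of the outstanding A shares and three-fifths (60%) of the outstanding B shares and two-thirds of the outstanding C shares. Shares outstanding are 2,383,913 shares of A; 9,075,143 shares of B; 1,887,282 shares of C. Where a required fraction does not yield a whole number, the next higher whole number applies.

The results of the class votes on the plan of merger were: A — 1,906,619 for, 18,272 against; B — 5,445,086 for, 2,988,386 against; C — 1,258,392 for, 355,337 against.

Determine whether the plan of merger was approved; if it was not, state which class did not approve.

Not approved — the A shares did not give the required vote.

A: 4/5 of 2383913 = 1907130.40, rounded up to 1907131; 1,907,131 required, 1,906,619 in favor — not approved.
B: 3/5 of 9075143 = 5445085.80, rounded up to 5445086; 5,445,086 required, 5,445,086 in favor — approved.
C: 2/3 of 1887282 = 1258188; 1,258,188 required, 1,258,392 in favor — approved.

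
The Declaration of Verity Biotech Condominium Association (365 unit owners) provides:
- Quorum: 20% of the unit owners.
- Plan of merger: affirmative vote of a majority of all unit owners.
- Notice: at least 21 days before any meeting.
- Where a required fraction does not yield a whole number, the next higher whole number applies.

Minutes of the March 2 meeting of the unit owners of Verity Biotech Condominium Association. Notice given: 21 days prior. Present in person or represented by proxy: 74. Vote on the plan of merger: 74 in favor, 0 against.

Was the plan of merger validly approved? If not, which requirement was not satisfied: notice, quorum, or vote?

Notice: 21 days given; 21 required. Satisfied.
Quorum: 20% of 365 = 73; 74 present. Satisfied.
Vote: requires a majority of all unit owners (365); a majority of 365 is 183, so 183 needed; 74 in favor. Not satisfied.

Invalid — vote requirement not satisfied.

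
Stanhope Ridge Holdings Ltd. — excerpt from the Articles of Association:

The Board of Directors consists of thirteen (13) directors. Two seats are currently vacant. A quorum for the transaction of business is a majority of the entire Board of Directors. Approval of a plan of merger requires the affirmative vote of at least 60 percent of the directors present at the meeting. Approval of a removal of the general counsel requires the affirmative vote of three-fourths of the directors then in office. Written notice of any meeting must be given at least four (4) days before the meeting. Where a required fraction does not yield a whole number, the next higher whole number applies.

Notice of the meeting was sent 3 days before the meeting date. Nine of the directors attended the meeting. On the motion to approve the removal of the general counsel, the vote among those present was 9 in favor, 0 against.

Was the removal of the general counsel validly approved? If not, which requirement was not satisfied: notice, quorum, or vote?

Notice: 3 days given; 4 required (3 < 4). Not satisfied.
Quorum: 9 present; quorum is 7. Satisfied.
Vote: the removal of the general counsel requires three-fourths of the directors then in office (11). 3/4 of 11 = 8.25, rounded up to 9, so 9 affirmative votes are needed; 9 voted in favor. Satisfied.

Invalid — notice requirement not satisfied.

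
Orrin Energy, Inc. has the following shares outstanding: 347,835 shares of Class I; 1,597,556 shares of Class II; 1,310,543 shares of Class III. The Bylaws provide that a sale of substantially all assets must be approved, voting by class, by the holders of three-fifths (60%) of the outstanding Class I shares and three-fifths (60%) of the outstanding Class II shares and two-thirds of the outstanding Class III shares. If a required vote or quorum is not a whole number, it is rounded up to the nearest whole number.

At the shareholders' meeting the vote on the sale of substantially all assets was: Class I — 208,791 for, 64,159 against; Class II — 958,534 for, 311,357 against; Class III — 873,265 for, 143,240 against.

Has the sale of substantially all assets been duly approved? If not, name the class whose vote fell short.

Class I: 3/5 of 347835 = 208701; 208,701 required, 208,791 in favor — approved.
Class II: 3/5 of 1597556 = 958533.60, rounded up to 958534; 958,534 required, 958,534 in favor — approved.
Class III: 2/3 of 1310543 = 873695.33, rounded up to 873696; 873,696 required, 873,265 in favor — not approved.

Not approved — the Class III shares did not give the required vote.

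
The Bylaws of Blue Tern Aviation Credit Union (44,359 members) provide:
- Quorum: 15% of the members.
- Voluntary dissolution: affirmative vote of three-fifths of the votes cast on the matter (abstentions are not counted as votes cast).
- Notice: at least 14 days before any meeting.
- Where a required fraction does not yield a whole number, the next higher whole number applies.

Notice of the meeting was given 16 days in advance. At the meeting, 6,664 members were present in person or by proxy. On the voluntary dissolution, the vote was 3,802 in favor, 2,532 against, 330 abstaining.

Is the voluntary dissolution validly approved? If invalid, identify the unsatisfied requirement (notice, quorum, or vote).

Notice: 16 days given; 14 required. Satisfied.
Quorum: 15% of 44,359 = 6,653.85, rounded up to 6,654; 6,664 present. Satisfied.
Vote: requires three-fifths of the votes cast (6,664 − 330 abstaining = 6,334); 3/5 of 6334 = 3800.40, rounded up to 3801, so 3,801 needed; 3,802 in favor. Satisfied.

Valid — all requirements satisfied.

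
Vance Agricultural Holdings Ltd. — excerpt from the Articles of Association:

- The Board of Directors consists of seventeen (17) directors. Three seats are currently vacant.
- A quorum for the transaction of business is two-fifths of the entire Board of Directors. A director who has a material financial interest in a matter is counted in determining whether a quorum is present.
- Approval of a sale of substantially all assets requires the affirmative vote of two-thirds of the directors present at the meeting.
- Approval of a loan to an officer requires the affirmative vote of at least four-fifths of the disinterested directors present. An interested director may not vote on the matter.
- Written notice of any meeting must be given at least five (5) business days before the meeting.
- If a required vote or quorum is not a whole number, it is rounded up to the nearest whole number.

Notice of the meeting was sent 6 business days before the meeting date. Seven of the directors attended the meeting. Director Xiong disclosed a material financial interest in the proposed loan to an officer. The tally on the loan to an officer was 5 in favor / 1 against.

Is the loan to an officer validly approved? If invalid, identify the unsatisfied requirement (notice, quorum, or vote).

Notice: 6 business days given; 5 required (6 ≥ 5). Satisfied.
Quorum: 7 present (interested directors count toward quorum); quorum is 7. Satisfied.
Vote: the loan to an officer requires four-fifths of the disinterested directors present (7 − 1 = 6). 4/5 of 6 = 4.80, rounded up to 5, so 5 affirmative votes are needed; 5 voted in favor. Satisfied.

Valid — all requirements satisfied.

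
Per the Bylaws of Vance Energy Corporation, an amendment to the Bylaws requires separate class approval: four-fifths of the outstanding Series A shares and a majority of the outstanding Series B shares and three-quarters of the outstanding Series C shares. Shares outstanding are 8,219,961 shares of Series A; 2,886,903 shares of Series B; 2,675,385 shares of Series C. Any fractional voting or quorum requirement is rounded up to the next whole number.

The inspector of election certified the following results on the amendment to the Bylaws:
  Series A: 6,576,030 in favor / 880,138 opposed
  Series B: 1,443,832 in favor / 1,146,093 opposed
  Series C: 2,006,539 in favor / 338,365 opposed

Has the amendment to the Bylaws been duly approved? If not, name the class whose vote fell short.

Series A: 4/5 of 8219961 = 6575968.80, rounded up to 6575969; 6,575,969 required, 6,576,030 in favor — approved.
Series B: a majority of 2886903 is 1443452; 1,443,452 required, 1,443,832 in favor — approved.
Series C: 3/4 of 2675385 = 2006538.75, rounded up to 2006539; 2,006,539 required, 2,006,539 in favor — approved.

Approved — every class gave the required vote.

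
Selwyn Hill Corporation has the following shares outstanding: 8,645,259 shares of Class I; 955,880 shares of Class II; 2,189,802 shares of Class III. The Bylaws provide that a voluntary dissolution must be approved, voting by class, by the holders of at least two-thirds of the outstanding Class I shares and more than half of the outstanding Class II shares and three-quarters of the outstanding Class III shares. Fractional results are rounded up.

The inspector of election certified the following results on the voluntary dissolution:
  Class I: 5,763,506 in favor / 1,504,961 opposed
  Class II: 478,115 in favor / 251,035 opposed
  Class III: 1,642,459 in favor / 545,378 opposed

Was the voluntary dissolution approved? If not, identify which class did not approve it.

Approved — every class gave the required vote.

Class I: 2/3 of 8645259 = 5763506; 5,763,506 required, 5,763,506 in favor — approved.
Class II: a majority of 955880 is 477941; 477,941 required, 478,115 in favor — approved.
Class III: 3/4 of 2189802 = 1642351.50, rounded up to 1642352; 1,642,352 required, 1,642,459 in favor — approved.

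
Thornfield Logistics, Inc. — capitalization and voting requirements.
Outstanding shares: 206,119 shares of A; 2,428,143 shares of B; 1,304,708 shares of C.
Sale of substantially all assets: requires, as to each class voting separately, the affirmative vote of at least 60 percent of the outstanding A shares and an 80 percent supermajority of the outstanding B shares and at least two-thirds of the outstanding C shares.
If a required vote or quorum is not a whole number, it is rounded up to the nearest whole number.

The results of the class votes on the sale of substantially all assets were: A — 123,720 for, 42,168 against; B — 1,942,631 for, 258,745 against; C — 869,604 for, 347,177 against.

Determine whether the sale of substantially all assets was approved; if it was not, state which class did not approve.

A: 3/5 of 206119 = 123671.40, rounded up to 123672; 123,672 required, 123,720 in favor — approved.
B: 4/5 of 2428143 = 1942514.40, rounded up to 1942515; 1,942,515 required, 1,942,631 in favor — approved.
C: 2/3 of 1304708 = 869805.33, rounded up to 869806; 869,806 required, 869,604 in favor — not approved.

Not approved — the C shares did not give the required vote.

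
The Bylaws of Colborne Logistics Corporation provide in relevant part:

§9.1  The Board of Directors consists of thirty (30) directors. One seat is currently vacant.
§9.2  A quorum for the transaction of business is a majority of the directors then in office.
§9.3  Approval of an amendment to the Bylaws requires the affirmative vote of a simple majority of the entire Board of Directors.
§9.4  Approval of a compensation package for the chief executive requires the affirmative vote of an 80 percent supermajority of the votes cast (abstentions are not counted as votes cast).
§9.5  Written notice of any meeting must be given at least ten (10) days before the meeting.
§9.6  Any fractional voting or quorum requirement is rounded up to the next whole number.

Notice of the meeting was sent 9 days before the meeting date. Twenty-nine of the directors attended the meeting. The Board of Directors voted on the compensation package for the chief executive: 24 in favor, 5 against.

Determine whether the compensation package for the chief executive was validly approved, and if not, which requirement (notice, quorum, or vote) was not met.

Notice: 9 days given; 10 required (9 < 10). Not satisfied.
Quorum: 29 present; quorum is 15. Satisfied.
Vote: the compensation package for the chief executive requires four-fifths of the votes cast (29). 4/5 of 29 = 23.20, rounded up to 24, so 24 affirmative votes are needed; 24 voted in favor. Satisfied.

Invalid — notice requirement not satisfied.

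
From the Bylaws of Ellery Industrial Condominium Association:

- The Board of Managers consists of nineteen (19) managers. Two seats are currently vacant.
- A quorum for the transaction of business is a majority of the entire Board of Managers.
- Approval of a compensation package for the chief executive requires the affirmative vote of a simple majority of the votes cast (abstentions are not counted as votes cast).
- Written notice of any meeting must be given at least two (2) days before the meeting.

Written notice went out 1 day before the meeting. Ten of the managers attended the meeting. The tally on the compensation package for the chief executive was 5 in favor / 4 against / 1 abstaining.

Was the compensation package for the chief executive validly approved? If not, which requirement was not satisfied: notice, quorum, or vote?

Invalid — notice requirement not satisfied.

Notice: 1 day given; 2 required (1 < 2). Not satisfied.
Quorum: 10 present; quorum is 10. Satisfied.
Vote: the compensation package for the chief executive requires a majority of the votes cast (10 present − 1 abstaining = 9). A majority of 9 is 5, so 5 affirmative votes are needed; 5 voted in favor. Satisfied.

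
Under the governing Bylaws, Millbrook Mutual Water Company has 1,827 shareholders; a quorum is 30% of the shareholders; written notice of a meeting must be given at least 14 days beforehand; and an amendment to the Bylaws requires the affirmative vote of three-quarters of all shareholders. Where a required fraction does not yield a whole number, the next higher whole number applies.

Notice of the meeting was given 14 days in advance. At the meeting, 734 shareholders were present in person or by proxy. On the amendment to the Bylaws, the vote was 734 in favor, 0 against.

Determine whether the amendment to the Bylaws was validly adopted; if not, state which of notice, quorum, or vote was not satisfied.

Invalid — vote requirement not satisfied.

Notice: 14 days given; 14 required. Satisfied.
Quorum: 30% of 1,827 = 548.10, rounded up to 549; 734 present. Satisfied.
Vote: requires three-fourths of all shareholders (1,827); 3/4 of 1827 = 1370.25, rounded up to 1371, so 1,371 needed; 734 in favor. Not satisfied.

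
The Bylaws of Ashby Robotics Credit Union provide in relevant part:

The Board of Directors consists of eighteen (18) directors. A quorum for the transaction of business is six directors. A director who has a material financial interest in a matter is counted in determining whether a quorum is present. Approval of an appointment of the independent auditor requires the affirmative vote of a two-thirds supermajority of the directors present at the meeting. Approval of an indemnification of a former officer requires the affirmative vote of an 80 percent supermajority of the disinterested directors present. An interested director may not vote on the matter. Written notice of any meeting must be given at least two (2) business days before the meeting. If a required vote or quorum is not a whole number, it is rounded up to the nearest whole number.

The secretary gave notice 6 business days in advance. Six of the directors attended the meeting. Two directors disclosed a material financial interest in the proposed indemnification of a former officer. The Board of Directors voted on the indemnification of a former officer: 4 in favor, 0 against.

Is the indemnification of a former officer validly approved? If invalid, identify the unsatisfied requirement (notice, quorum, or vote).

Notice: 6 business days given; 2 required (6 ≥ 2). Satisfied.
Quorum: 6 present (interested directors count toward quorum); quorum is 6. Satisfied.
Vote: the indemnification of a former officer requires four-fifths of the disinterested directors present (6 − 2 = 4). 4/5 of 4 = 3.20, rounded up to 4, so 4 affirmative votes are needed; 4 voted in favor. Satisfied.

Valid — all requirements satisfied.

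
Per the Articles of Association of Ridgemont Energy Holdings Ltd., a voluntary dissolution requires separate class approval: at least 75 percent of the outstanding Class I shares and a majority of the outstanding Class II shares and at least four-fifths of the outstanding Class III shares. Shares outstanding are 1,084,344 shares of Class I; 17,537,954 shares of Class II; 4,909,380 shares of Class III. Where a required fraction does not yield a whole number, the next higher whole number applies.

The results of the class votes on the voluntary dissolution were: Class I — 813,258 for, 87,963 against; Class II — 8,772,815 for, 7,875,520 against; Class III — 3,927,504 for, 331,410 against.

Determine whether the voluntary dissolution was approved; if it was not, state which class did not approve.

Class I: 3/4 of 1084344 = 813258; 813,258 required, 813,258 in favor — approved.
Class II: a majority of 17537954 is 8768978; 8,768,978 required, 8,772,815 in favor — approved.
Class III: 4/5 of 4909380 = 3927504; 3,927,504 required, 3,927,504 in favor — approved.

Approved — every class gave the required vote.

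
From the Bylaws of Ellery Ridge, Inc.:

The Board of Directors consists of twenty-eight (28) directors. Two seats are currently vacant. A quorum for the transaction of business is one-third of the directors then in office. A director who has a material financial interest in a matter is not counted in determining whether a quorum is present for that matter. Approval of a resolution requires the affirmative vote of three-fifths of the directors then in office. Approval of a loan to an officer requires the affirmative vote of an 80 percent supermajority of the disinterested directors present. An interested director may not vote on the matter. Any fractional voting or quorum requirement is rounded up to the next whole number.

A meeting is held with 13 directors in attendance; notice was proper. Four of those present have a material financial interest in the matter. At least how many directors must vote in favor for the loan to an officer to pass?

8

The loan to an officer requires four-fifths of the disinterested directors present (13 − 4 = 9).
4/5 of 9 = 7.20, rounded up to 8.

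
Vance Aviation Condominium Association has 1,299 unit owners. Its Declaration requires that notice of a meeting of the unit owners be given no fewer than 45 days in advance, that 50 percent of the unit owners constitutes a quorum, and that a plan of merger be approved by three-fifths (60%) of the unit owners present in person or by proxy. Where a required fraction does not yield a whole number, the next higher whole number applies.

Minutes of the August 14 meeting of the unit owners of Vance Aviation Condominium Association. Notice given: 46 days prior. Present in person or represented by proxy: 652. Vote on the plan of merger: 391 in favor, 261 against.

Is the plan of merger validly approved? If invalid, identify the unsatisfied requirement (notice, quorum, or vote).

Invalid — vote requirement not satisfied.

Notice: 46 days given; 45 required. Satisfied.
Quorum: 50% of 1,299 = 649.50, rounded up to 650; 652 present. Satisfied.
Vote: requires three-fifths of those present (652); 3/5 of 652 = 391.20, rounded up to 392, so 392 needed; 391 in favor. Not satisfied.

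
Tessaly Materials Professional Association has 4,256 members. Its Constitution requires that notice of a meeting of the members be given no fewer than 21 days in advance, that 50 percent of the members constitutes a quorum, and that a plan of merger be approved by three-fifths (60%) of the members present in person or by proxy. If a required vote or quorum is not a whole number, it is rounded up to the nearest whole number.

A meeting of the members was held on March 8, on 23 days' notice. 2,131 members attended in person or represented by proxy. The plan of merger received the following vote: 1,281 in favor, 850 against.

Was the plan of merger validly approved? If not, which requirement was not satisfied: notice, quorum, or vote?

Valid — all requirements satisfied.

Notice: 23 days given; 21 required. Satisfied.
Quorum: 50% of 4,256 = 2,128; 2,131 present. Satisfied.
Vote: requires three-fifths of those present (2,131); 3/5 of 2131 = 1278.60, rounded up to 1279, so 1,279 needed; 1,281 in favor. Satisfied.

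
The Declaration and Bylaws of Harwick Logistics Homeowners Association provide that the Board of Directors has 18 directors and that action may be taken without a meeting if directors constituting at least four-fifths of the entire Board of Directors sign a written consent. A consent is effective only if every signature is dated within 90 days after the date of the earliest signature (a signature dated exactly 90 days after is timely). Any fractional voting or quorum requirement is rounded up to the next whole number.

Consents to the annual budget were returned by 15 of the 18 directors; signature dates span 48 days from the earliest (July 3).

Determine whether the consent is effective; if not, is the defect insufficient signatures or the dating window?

Effective — both the signature and dating-window requirements are satisfied.

Signatures required: at least four-fifths of 18 — 4/5 of 18 = 14.40, rounded up to 15, so 15 needed; 15 signed. Sufficient.
Dating window: the latest signature is 48 days after the earliest; the limit is 90 days. Within the window.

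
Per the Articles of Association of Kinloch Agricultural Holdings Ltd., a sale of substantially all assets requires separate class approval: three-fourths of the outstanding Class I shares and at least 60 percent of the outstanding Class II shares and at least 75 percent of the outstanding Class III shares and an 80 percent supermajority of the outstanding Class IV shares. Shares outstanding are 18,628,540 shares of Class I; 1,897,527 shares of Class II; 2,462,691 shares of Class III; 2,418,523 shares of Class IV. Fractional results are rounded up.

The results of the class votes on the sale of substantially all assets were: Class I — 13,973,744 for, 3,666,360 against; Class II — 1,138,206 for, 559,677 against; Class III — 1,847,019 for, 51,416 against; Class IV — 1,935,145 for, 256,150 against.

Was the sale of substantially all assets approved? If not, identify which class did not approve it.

Class I: 3/4 of 18628540 = 13971405; 13,971,405 required, 13,973,744 in favor — approved.
Class II: 3/5 of 1897527 = 1138516.20, rounded up to 1138517; 1,138,517 required, 1,138,206 in favor — not approved.
Class III: 3/4 of 2462691 = 1847018.25, rounded up to 1847019; 1,847,019 required, 1,847,019 in favor — approved.
Class IV: 4/5 of 2418523 = 1934818.40, rounded up to 1934819; 1,934,819 required, 1,935,145 in favor — approved.

Not approved — the Class II shares did not give the required vote.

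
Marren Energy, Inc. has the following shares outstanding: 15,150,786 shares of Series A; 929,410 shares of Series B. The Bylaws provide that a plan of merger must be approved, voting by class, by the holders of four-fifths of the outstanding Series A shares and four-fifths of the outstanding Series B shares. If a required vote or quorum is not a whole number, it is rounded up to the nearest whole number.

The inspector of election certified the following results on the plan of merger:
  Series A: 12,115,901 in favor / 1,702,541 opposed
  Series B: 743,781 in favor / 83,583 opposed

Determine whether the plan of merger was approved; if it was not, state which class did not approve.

Not approved — the Series A shares did not give the required vote.

Series A: 4/5 of 15150786 = 12120628.80, rounded up to 12120629; 12,120,629 required, 12,115,901 in favor — not approved.
Series B: 4/5 of 929410 = 743528; 743,528 required, 743,781 in favor — approved.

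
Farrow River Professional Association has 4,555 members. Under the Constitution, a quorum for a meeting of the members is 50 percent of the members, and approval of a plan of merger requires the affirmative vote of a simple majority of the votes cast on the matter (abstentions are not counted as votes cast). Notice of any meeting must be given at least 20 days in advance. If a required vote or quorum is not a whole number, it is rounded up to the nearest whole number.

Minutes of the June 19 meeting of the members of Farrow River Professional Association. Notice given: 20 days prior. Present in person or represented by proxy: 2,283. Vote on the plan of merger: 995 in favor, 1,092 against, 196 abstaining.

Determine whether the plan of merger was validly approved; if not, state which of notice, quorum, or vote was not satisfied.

Invalid — vote requirement not satisfied.

Notice: 20 days given; 20 required. Satisfied.
Quorum: 50% of 4,555 = 2,277.50, rounded up to 2,278; 2,283 present. Satisfied.
Vote: requires a majority of the votes cast (2,283 − 196 abstaining = 2,087); a majority of 2087 is 1044, so 1,044 needed; 995 in favor. Not satisfied.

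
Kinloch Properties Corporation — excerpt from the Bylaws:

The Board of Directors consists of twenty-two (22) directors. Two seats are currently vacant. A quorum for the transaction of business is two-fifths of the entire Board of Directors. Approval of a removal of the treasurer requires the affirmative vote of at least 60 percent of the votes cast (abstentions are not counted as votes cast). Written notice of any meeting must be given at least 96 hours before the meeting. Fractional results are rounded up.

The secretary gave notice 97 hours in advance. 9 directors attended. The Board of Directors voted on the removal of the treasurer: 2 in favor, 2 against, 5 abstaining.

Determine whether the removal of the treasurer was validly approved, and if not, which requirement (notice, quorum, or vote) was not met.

Notice: 97 hours given; 96 required (97 ≥ 96). Satisfied.
Quorum: 9 present; quorum is 9. Satisfied.
Vote: the removal of the treasurer requires three-fifths of the votes cast (9 present − 5 abstaining = 4). 3/5 of 4 = 2.40, rounded up to 3, so 3 affirmative votes are needed; 2 voted in favor. Not satisfied.

Invalid — vote requirement not satisfied.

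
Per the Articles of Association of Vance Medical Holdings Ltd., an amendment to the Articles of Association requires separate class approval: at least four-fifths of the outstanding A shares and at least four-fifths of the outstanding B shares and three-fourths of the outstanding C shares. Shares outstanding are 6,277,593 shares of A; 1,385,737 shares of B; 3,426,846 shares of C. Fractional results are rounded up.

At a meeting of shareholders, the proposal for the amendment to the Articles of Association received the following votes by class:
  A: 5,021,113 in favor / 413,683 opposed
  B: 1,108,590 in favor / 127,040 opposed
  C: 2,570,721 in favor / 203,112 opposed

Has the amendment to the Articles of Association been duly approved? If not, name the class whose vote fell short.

Not approved — the A shares did not give the required vote.

A: 4/5 of 6277593 = 5022074.40, rounded up to 5022075; 5,022,075 required, 5,021,113 in favor — not approved.
B: 4/5 of 1385737 = 1108589.60, rounded up to 1108590; 1,108,590 required, 1,108,590 in favor — approved.
C: 3/4 of 3426846 = 2570134.50, rounded up to 2570135; 2,570,135 required, 2,570,721 in favor — approved.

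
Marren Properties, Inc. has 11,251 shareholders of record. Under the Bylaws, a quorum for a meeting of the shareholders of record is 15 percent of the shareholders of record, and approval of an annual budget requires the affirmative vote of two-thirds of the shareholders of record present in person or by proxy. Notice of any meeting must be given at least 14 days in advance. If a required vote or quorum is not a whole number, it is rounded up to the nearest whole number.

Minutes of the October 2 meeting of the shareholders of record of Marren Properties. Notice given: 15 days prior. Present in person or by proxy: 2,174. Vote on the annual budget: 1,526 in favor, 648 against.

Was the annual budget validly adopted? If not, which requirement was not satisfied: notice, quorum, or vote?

Notice: 15 days given; 14 required. Satisfied.
Quorum: 15% of 11,251 = 1,687.65, rounded up to 1,688; 2,174 present. Satisfied.
Vote: requires two-thirds of those present (2,174); 2/3 of 2174 = 1449.33, rounded up to 1450, so 1,450 needed; 1,526 in favor. Satisfied.

Valid — all requirements satisfied.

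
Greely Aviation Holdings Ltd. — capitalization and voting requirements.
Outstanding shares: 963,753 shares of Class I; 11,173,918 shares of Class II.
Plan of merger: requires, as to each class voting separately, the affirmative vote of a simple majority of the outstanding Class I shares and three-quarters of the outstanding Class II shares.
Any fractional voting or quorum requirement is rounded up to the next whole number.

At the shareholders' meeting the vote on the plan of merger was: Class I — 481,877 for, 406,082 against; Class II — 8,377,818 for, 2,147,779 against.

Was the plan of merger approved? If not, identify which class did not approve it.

Class I: a majority of 963753 is 481877; 481,877 required, 481,877 in favor — approved.
Class II: 3/4 of 11173918 = 8380438.50, rounded up to 8380439; 8,380,439 required, 8,377,818 in favor — not approved.

Not approved — the Class II shares did not give the required vote.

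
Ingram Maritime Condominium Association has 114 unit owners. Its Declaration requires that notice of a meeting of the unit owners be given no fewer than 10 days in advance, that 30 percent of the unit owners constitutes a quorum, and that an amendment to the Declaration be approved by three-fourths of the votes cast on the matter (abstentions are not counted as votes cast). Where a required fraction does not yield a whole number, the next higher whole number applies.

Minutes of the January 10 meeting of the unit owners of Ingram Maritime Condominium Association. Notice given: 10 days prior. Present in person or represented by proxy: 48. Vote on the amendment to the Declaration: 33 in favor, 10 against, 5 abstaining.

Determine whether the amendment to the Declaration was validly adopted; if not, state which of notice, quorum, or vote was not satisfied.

Notice: 10 days given; 10 required. Satisfied.
Quorum: 30% of 114 = 34.20, rounded up to 35; 48 present. Satisfied.
Vote: requires three-fourths of the votes cast (48 − 5 abstaining = 43); 3/4 of 43 = 32.25, rounded up to 33, so 33 needed; 33 in favor. Satisfied.

Valid — all requirements satisfied.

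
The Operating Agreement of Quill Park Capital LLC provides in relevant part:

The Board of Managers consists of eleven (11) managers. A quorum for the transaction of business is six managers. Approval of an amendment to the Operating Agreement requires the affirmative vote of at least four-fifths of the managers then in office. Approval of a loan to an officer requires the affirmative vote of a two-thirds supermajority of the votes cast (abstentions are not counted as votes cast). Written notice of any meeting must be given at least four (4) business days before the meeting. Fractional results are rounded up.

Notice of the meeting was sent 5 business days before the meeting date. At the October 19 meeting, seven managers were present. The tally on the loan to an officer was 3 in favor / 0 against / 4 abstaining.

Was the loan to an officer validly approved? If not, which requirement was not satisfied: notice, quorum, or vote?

Valid — all requirements satisfied.

Notice: 5 business days given; 4 required (5 ≥ 4). Satisfied.
Quorum: 7 present; quorum is 6. Satisfied.
Vote: the loan to an officer requires two-thirds of the votes cast (7 present − 4 abstaining = 3). 2/3 of 3 = 2, so 2 affirmative votes are needed; 3 voted in favor. Satisfied.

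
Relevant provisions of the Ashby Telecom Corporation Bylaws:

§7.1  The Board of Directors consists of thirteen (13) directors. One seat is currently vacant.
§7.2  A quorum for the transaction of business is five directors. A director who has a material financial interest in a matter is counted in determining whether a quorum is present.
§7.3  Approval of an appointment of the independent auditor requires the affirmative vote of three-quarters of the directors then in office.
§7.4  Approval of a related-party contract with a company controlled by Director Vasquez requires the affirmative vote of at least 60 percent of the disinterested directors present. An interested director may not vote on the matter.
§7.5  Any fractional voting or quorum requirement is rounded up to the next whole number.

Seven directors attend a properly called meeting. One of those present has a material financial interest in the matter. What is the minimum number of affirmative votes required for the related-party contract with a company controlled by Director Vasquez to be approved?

The related-party contract with a company controlled by Director Vasquez requires three-fifths of the disinterested directors present (7 − 1 = 6).
3/5 of 6 = 3.60, rounded up to 4.

4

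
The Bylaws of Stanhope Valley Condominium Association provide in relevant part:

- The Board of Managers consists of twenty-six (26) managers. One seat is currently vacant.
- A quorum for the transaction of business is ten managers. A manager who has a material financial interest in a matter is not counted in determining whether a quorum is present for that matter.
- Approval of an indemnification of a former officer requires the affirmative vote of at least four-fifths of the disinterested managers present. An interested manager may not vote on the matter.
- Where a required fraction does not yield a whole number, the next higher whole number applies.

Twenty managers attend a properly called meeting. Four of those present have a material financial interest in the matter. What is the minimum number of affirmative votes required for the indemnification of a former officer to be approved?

13

The indemnification of a former officer requires four-fifths of the disinterested managers present (20 − 4 = 16).
4/5 of 16 = 12.80, rounded up to 13.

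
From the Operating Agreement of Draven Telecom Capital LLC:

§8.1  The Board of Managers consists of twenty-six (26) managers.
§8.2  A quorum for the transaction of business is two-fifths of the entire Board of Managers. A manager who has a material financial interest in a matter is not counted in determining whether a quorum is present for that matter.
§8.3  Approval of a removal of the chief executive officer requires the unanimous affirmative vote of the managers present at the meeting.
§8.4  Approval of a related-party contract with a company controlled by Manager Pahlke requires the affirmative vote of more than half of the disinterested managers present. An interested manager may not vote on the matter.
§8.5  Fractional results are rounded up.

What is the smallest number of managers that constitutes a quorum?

2/5 of 26 = 10.40, rounded up to 11.

11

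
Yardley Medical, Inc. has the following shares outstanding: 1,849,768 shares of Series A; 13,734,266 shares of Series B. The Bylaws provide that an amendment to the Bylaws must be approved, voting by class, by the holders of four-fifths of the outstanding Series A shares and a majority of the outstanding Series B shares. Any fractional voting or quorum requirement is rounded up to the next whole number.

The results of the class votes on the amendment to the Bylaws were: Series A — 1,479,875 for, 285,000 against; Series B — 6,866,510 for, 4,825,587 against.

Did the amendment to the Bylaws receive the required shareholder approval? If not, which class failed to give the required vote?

Not approved — the Series B shares did not give the required vote.

Series A: 4/5 of 1849768 = 1479814.40, rounded up to 1479815; 1,479,815 required, 1,479,875 in favor — approved.
Series B: a majority of 13734266 is 6867134; 6,867,134 required, 6,866,510 in favor — not approved.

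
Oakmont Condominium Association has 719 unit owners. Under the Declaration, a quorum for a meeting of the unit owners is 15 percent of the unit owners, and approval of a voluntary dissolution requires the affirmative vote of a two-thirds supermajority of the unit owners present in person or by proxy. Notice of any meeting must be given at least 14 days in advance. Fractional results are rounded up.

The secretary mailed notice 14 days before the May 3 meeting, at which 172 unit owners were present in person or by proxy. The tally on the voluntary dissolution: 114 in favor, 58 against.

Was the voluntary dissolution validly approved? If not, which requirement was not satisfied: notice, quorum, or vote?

Notice: 14 days given; 14 required. Satisfied.
Quorum: 15% of 719 = 107.85, rounded up to 108; 172 present. Satisfied.
Vote: requires two-thirds of those present (172); 2/3 of 172 = 114.67, rounded up to 115, so 115 needed; 114 in favor. Not satisfied.

Invalid — vote requirement not satisfied.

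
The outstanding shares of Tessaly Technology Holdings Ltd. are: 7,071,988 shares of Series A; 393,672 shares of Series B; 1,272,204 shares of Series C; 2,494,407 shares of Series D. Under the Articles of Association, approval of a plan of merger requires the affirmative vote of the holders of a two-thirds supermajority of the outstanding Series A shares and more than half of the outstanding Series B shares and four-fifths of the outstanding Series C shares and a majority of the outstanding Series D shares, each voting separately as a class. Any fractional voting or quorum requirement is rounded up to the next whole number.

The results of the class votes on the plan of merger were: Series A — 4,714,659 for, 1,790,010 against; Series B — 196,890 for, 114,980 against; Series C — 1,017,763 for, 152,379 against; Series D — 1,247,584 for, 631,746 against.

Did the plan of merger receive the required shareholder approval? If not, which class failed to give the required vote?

Not approved — the Series C shares did not give the required vote.

Series A: 2/3 of 7071988 = 4714658.67, rounded up to 4714659; 4,714,659 required, 4,714,659 in favor — approved.
Series B: a majority of 393672 is 196837; 196,837 required, 196,890 in favor — approved.
Series C: 4/5 of 1272204 = 1017763.20, rounded up to 1017764; 1,017,764 required, 1,017,763 in favor — not approved.
Series D: a majority of 2494407 is 1247204; 1,247,204 required, 1,247,584 in favor — approved.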